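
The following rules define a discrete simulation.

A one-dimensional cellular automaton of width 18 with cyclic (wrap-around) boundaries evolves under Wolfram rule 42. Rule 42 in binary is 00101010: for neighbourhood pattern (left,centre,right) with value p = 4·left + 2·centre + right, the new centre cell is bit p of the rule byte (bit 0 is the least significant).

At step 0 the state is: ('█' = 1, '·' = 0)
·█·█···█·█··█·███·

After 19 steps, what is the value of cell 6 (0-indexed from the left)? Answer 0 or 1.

1

k=0  ·█·█···█·█··█·███·
k=1  █·█···█·█··█·██···
k=2  ·█···█·█··█·██···█
k=3  █···█·█··█·██···█·
k=4  ···█·█··█·██···█·█
k=5  ··█·█··█·██···█·█·
k=6  ·█·█··█·██···█·█··
k=7  █·█··█·██···█·█···
k=8  ·█··█·██···█·█···█
k=9  █··█·██···█·█···█·
k=10  ··█·██···█·█···█·█
k=11  ·█·██···█·█···█·█·
k=12  █·██···█·█···█·█··
k=13  ·██···█·█···█·█··█
k=14  ██···█·█···█·█··█·
k=15  █···█·█···█·█··█·█
k=16  ···█·█···█·█··█·██
k=17  ··█·█···█·█··█·██·
k=18  ·█·█···█·█··█·██··
k=19  █·█···█·█··█·██···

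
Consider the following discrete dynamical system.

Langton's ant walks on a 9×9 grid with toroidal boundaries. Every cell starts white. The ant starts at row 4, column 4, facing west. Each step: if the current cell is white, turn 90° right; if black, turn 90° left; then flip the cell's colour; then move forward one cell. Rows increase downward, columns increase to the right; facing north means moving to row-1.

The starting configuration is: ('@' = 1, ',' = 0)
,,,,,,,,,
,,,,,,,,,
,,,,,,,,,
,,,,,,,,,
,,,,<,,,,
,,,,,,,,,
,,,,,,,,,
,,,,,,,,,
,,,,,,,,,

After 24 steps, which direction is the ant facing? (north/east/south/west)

east

t=0: ,,,,,,,,,
,,,,,,,,,
,,,,,,,,,
,,,,,,,,,
,,,,<,,,,
,,,,,,,,,
,,,,,,,,,
,,,,,,,,,
,,,,,,,,,
t=1: ,,,,,,,,,
,,,,,,,,,
,,,,,,,,,
,,,,^,,,,
,,,,@,,,,
,,,,,,,,,
,,,,,,,,,
,,,,,,,,,
,,,,,,,,,
t=2: ,,,,,,,,,
,,,,,,,,,
,,,,,,,,,
,,,,@>,,,
,,,,@,,,,
,,,,,,,,,
,,,,,,,,,
,,,,,,,,,
,,,,,,,,,
t=3: ,,,,,,,,,
,,,,,,,,,
,,,,,,,,,
,,,,@@,,,
,,,,@v,,,
,,,,,,,,,
,,,,,,,,,
,,,,,,,,,
,,,,,,,,,
t=4: ,,,,,,,,,
,,,,,,,,,
,,,,,,,,,
,,,,@@,,,
,,,,<@,,,
,,,,,,,,,
,,,,,,,,,
,,,,,,,,,
,,,,,,,,,
t=5: ,,,,,,,,,
,,,,,,,,,
,,,,,,,,,
,,,,@@,,,
,,,,,@,,,
,,,,v,,,,
,,,,,,,,,
,,,,,,,,,
,,,,,,,,,
t=6: ,,,,,,,,,
,,,,,,,,,
,,,,,,,,,
,,,,@@,,,
,,,,,@,,,
,,,<@,,,,
,,,,,,,,,
,,,,,,,,,
,,,,,,,,,
t=7: ,,,,,,,,,
,,,,,,,,,
,,,,,,,,,
,,,,@@,,,
,,,^,@,,,
,,,@@,,,,
,,,,,,,,,
,,,,,,,,,
,,,,,,,,,
t=8: ,,,,,,,,,
,,,,,,,,,
,,,,,,,,,
,,,,@@,,,
,,,@>@,,,
,,,@@,,,,
,,,,,,,,,
,,,,,,,,,
,,,,,,,,,
t=9: ,,,,,,,,,
,,,,,,,,,
,,,,,,,,,
,,,,@@,,,
,,,@@@,,,
,,,@v,,,,
,,,,,,,,,
,,,,,,,,,
,,,,,,,,,
t=10: ,,,,,,,,,
,,,,,,,,,
,,,,,,,,,
,,,,@@,,,
,,,@@@,,,
,,,@,>,,,
,,,,,,,,,
,,,,,,,,,
,,,,,,,,,
t=11: ,,,,,,,,,
,,,,,,,,,
,,,,,,,,,
,,,,@@,,,
,,,@@@,,,
,,,@,@,,,
,,,,,v,,,
,,,,,,,,,
,,,,,,,,,
t=12: ,,,,,,,,,
,,,,,,,,,
,,,,,,,,,
,,,,@@,,,
,,,@@@,,,
,,,@,@,,,
,,,,<@,,,
,,,,,,,,,
,,,,,,,,,
t=13: ,,,,,,,,,
,,,,,,,,,
,,,,,,,,,
,,,,@@,,,
,,,@@@,,,
,,,@^@,,,
,,,,@@,,,
,,,,,,,,,
,,,,,,,,,
t=14: ,,,,,,,,,
,,,,,,,,,
,,,,,,,,,
,,,,@@,,,
,,,@@@,,,
,,,@@>,,,
,,,,@@,,,
,,,,,,,,,
,,,,,,,,,
t=15: ,,,,,,,,,
,,,,,,,,,
,,,,,,,,,
,,,,@@,,,
,,,@@^,,,
,,,@@,,,,
,,,,@@,,,
,,,,,,,,,
,,,,,,,,,
t=16: ,,,,,,,,,
,,,,,,,,,
,,,,,,,,,
,,,,@@,,,
,,,@<,,,,
,,,@@,,,,
,,,,@@,,,
,,,,,,,,,
,,,,,,,,,
t=17: ,,,,,,,,,
,,,,,,,,,
,,,,,,,,,
,,,,@@,,,
,,,@,,,,,
,,,@v,,,,
,,,,@@,,,
,,,,,,,,,
,,,,,,,,,
t=18: ,,,,,,,,,
,,,,,,,,,
,,,,,,,,,
,,,,@@,,,
,,,@,,,,,
,,,@,>,,,
,,,,@@,,,
,,,,,,,,,
,,,,,,,,,
t=19: ,,,,,,,,,
,,,,,,,,,
,,,,,,,,,
,,,,@@,,,
,,,@,,,,,
,,,@,@,,,
,,,,@v,,,
,,,,,,,,,
,,,,,,,,,
t=20: ,,,,,,,,,
,,,,,,,,,
,,,,,,,,,
,,,,@@,,,
,,,@,,,,,
,,,@,@,,,
,,,,@,>,,
,,,,,,,,,
,,,,,,,,,
t=21: ,,,,,,,,,
,,,,,,,,,
,,,,,,,,,
,,,,@@,,,
,,,@,,,,,
,,,@,@,,,
,,,,@,@,,
,,,,,,v,,
,,,,,,,,,
t=22: ,,,,,,,,,
,,,,,,,,,
,,,,,,,,,
,,,,@@,,,
,,,@,,,,,
,,,@,@,,,
,,,,@,@,,
,,,,,<@,,
,,,,,,,,,
t=23: ,,,,,,,,,
,,,,,,,,,
,,,,,,,,,
,,,,@@,,,
,,,@,,,,,
,,,@,@,,,
,,,,@^@,,
,,,,,@@,,
,,,,,,,,,
t=24: ,,,,,,,,,
,,,,,,,,,
,,,,,,,,,
,,,,@@,,,
,,,@,,,,,
,,,@,@,,,
,,,,@@>,,
,,,,,@@,,
,,,,,,,,,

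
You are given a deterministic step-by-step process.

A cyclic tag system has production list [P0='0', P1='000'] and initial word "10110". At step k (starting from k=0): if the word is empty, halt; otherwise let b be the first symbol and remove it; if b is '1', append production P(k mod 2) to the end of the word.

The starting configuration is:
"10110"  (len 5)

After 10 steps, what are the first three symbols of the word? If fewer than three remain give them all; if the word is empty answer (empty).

[0] "10110"  (len 5)
[1] "01100"  (len 5)
[2] "1100"  (len 4)
[3] "1000"  (len 4)
[4] "000000"  (len 6)
[5] "00000"  (len 5)
[6] "0000"  (len 4)
[7] "000"  (len 3)
[8] "00"  (len 2)
[9] "0"  (len 1)
[10] (halted — word empty)

(empty)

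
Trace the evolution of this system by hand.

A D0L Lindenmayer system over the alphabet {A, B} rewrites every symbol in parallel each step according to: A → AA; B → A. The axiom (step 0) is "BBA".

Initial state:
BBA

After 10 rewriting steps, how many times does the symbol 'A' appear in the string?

step 0: BBA
step 1: AAAA
step 2: AAAAAAAA
step 3: AAAAAAAAAAAAAAAA
step 4: AAAAAAAAAAAAAAAAAAAAAAAAAAAAAAAA
step 5: AAAAAAAAAAAAAAAAAAAAAAAAAAAAAAAAAAAAAAAAAAAAAAAAAAAAAAAAAAAAAAAA
step 6: AAAAAAAAAAAAAAAAAAAAAAAAAAAAAAAAAAAAAAAAAAAAAAAAAAAAAAAAAA…AAAAAAAAAAAAAAAAAAAAAAAAAAAAAAAAAAAAAAAAAAAAAAAAAAAAAAAAAA  (len 128)
step 7: AAAAAAAAAAAAAAAAAAAAAAAAAAAAAAAAAAAAAAAAAAAAAAAAAAAAAAAAAA…AAAAAAAAAAAAAAAAAAAAAAAAAAAAAAAAAAAAAAAAAAAAAAAAAAAAAAAAAA  (len 256)
step 8: AAAAAAAAAAAAAAAAAAAAAAAAAAAAAAAAAAAAAAAAAAAAAAAAAAAAAAAAAA…AAAAAAAAAAAAAAAAAAAAAAAAAAAAAAAAAAAAAAAAAAAAAAAAAAAAAAAAAA  (len 512)
step 9: AAAAAAAAAAAAAAAAAAAAAAAAAAAAAAAAAAAAAAAAAAAAAAAAAAAAAAAAAA…AAAAAAAAAAAAAAAAAAAAAAAAAAAAAAAAAAAAAAAAAAAAAAAAAAAAAAAAAA  (len 1024)
step 10: AAAAAAAAAAAAAAAAAAAAAAAAAAAAAAAAAAAAAAAAAAAAAAAAAAAAAAAAAA…AAAAAAAAAAAAAAAAAAAAAAAAAAAAAAAAAAAAAAAAAAAAAAAAAAAAAAAAAA  (len 2048)

2048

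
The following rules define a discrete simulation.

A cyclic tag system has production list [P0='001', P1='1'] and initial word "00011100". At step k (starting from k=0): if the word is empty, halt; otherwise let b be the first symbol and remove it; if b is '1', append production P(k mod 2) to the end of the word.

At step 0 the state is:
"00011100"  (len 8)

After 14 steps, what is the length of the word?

[0] "00011100"  (len 8)
[1] "0011100"  (len 7)
[2] "011100"  (len 6)
[3] "11100"  (len 5)
[4] "11001"  (len 5)
[5] "1001001"  (len 7)
[6] "0010011"  (len 7)
[7] "010011"  (len 6)
[8] "10011"  (len 5)
[9] "0011001"  (len 7)
[10] "011001"  (len 6)
[11] "11001"  (len 5)
[12] "10011"  (len 5)
[13] "0011001"  (len 7)
[14] "011001"  (len 6)

6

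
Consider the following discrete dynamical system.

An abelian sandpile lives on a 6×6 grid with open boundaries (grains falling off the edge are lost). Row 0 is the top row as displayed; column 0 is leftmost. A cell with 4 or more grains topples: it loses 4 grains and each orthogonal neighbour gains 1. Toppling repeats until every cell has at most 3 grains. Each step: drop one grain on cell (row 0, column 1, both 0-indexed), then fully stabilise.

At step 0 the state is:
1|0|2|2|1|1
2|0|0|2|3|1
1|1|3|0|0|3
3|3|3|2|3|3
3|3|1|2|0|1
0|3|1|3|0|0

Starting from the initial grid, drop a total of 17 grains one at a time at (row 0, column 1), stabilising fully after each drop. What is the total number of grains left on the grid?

65

[0] 1|0|2|2|1|1
2|0|0|2|3|1
1|1|3|0|0|3
3|3|3|2|3|3
3|3|1|2|0|1
0|3|1|3|0|0
[1] 1|1|2|2|1|1
2|0|0|2|3|1
1|1|3|0|0|3
3|3|3|2|3|3
3|3|1|2|0|1
0|3|1|3|0|0
[2] 1|2|2|2|1|1
2|0|0|2|3|1
1|1|3|0|0|3
3|3|3|2|3|3
3|3|1|2|0|1
0|3|1|3|0|0
[3] 1|3|2|2|1|1
2|0|0|2|3|1
1|1|3|0|0|3
3|3|3|2|3|3
3|3|1|2|0|1
0|3|1|3|0|0
[4] 2|0|3|2|1|1
2|1|0|2|3|1
1|1|3|0|0|3
3|3|3|2|3|3
3|3|1|2|0|1
0|3|1|3|0|0
[5] 2|1|3|2|1|1
2|1|0|2|3|1
1|1|3|0|0|3
3|3|3|2|3|3
3|3|1|2|0|1
0|3|1|3|0|0
[6] 2|2|3|2|1|1
2|1|0|2|3|1
1|1|3|0|0|3
3|3|3|2|3|3
3|3|1|2|0|1
0|3|1|3|0|0
[7] 2|3|3|2|1|1
2|1|0|2|3|1
1|1|3|0|0|3
3|3|3|2|3|3
3|3|1|2|0|1
0|3|1|3|0|0
[8] 3|1|0|3|1|1
2|2|1|2|3|1
1|1|3|0|0|3
3|3|3|2|3|3
3|3|1|2|0|1
0|3|1|3|0|0
[9] 3|2|0|3|1|1
2|2|1|2|3|1
1|1|3|0|0|3
3|3|3|2|3|3
3|3|1|2|0|1
0|3|1|3|0|0
[10] 3|3|0|3|1|1
2|2|1|2|3|1
1|1|3|0|0|3
3|3|3|2|3|3
3|3|1|2|0|1
0|3|1|3|0|0
[11] 0|1|1|3|1|1
3|3|1|2|3|1
1|1|3|0|0|3
3|3|3|2|3|3
3|3|1|2|0|1
0|3|1|3|0|0
[12] 0|2|1|3|1|1
3|3|1|2|3|1
1|1|3|0|0|3
3|3|3|2|3|3
3|3|1|2|0|1
0|3|1|3|0|0
[13] 0|3|1|3|1|1
3|3|1|2|3|1
1|1|3|0|0|3
3|3|3|2|3|3
3|3|1|2|0|1
0|3|1|3|0|0
[14] 2|1|2|3|1|1
0|1|2|2|3|1
2|2|3|0|0|3
3|3|3|2|3|3
3|3|1|2|0|1
0|3|1|3|0|0
[15] 2|2|2|3|1|1
0|1|2|2|3|1
2|2|3|0|0|3
3|3|3|2|3|3
3|3|1|2|0|1
0|3|1|3|0|0
[16] 2|3|2|3|1|1
0|1|2|2|3|1
2|2|3|0|0|3
3|3|3|2|3|3
3|3|1|2|0|1
0|3|1|3|0|0
[17] 3|0|3|3|1|1
0|2|2|2|3|1
2|2|3|0|0|3
3|3|3|2|3|3
3|3|1|2|0|1
0|3|1|3|0|0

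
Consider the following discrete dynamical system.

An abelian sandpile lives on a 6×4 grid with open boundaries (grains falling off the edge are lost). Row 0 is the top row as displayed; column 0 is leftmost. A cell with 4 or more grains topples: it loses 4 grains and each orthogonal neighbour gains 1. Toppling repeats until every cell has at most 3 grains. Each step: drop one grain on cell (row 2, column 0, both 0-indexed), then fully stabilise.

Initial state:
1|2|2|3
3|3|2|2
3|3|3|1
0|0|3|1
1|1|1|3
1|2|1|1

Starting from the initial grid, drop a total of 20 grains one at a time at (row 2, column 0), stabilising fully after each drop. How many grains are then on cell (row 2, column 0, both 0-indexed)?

step 0: 1|2|2|3
3|3|2|2
3|3|3|1
0|0|3|1
1|1|1|3
1|2|1|1
step 1: 2|3|3|3
1|2|0|3
2|2|2|2
1|2|0|2
1|1|2|3
1|2|1|1
step 2: 2|3|3|3
1|2|0|3
3|2|2|2
1|2|0|2
1|1|2|3
1|2|1|1
step 3: 2|3|3|3
2|2|0|3
0|3|2|2
2|2|0|2
1|1|2|3
1|2|1|1
step 4: 2|3|3|3
2|2|0|3
1|3|2|2
2|2|0|2
1|1|2|3
1|2|1|1
step 5: 2|3|3|3
2|2|0|3
2|3|2|2
2|2|0|2
1|1|2|3
1|2|1|1
step 6: 2|3|3|3
2|2|0|3
3|3|2|2
2|2|0|2
1|1|2|3
1|2|1|1
step 7: 2|3|3|3
3|3|0|3
1|0|3|2
3|3|0|2
1|1|2|3
1|2|1|1
step 8: 2|3|3|3
3|3|0|3
2|0|3|2
3|3|0|2
1|1|2|3
1|2|1|1
step 9: 2|3|3|3
3|3|0|3
3|0|3|2
3|3|0|2
1|1|2|3
1|2|1|1
step 10: 0|2|1|1
2|1|3|0
2|3|3|3
1|0|1|2
2|2|2|3
1|2|1|1
step 11: 0|2|1|1
2|1|3|0
3|3|3|3
1|0|1|2
2|2|2|3
1|2|1|1
step 12: 0|2|2|1
3|3|0|2
1|1|2|0
2|1|2|3
2|2|2|3
1|2|1|1
step 13: 0|2|2|1
3|3|0|2
2|1|2|0
2|1|2|3
2|2|2|3
1|2|1|1
step 14: 0|2|2|1
3|3|0|2
3|1|2|0
2|1|2|3
2|2|2|3
1|2|1|1
step 15: 1|3|2|1
1|0|1|2
1|3|2|0
3|1|2|3
2|2|2|3
1|2|1|1
step 16: 1|3|2|1
1|0|1|2
2|3|2|0
3|1|2|3
2|2|2|3
1|2|1|1
step 17: 1|3|2|1
1|0|1|2
3|3|2|0
3|1|2|3
2|2|2|3
1|2|1|1
step 18: 1|3|2|1
2|1|1|2
2|0|3|0
0|3|2|3
3|2|2|3
1|2|1|1
step 19: 1|3|2|1
2|1|1|2
3|0|3|0
0|3|2|3
3|2|2|3
1|2|1|1
step 20: 1|3|2|1
3|1|1|2
0|1|3|0
1|3|2|3
3|2|2|3
1|2|1|1

0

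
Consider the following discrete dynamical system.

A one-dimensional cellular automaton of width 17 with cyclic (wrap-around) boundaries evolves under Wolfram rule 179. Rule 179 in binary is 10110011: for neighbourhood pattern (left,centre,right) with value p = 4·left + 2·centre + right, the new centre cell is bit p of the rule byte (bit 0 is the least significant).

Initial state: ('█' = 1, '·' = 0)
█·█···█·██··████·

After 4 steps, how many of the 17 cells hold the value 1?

gen 0: █·█···█·██··████·
gen 1: ·█·███·█··██·██·█
gen 2: █·█·█·█·██··█··█·
gen 3: ·█·█·█·█··██·██·█
gen 4: █·█·█·█·██··█··█·

8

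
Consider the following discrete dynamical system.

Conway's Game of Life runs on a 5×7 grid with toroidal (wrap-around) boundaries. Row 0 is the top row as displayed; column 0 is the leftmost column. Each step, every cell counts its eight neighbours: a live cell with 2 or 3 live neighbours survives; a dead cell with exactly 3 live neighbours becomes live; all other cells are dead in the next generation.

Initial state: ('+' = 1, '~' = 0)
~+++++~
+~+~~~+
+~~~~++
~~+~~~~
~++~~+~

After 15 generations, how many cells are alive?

5

gen 0: ~+++++~
+~+~~~+
+~~~~++
~~+~~~~
~++~~+~
gen 1: ~~~~++~
~~+~~~~
+~~~~+~
+~+~~+~
~~~~~+~
gen 2: ~~~~++~
~~~~+++
~~~~~~~
~+~~++~
~~~~~+~
gen 3: ~~~~~~~
~~~~+~+
~~~~~~+
~~~~++~
~~~~~~+
gen 4: ~~~~~+~
~~~~~+~
~~~~+~+
~~~~~++
~~~~~+~
gen 5: ~~~~+++
~~~~+++
~~~~+~+
~~~~+~+
~~~~++~
gen 6: ~~~+~~~
+~~+~~~
+~~++~+
~~~++~+
~~~+~~~
gen 7: ~~+++~~
+~++~~+
+~+~~~+
+~+~~~+
~~++~~~
gen 8: ~~~~+~~
+~~~+++
~~+~~+~
+~+~~~+
~~~~+~~
gen 9: ~~~++~+
~~~++~+
~~~++~~
~+~+~++
~~~+~+~
gen 10: ~~+~~~+
~~+~~~~
+~~~~~+
~~~+~++
+~~+~~~
gen 11: ~+++~~~
++~~~~+
+~~~~++
~~~~++~
+~++++~
gen 12: ~~~~~+~
~~~~~+~
~+~~+~~
++~~~~~
~~~~~++
gen 13: ~~~~++~
~~~~++~
++~~~~~
++~~~++
+~~~~++
gen 14: ~~~~~~~
~~~~+++
~+~~+~~
~~~~~+~
~+~~~~~
gen 15: ~~~~~+~
~~~~++~
~~~~+~+
~~~~~~~
~~~~~~~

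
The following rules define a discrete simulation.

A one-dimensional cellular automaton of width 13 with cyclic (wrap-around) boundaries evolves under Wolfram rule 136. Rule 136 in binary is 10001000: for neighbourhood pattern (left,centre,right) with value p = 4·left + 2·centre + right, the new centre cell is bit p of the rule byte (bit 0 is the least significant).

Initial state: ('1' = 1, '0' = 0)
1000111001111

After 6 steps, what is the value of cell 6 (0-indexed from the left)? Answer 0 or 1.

step 0: 1000111001111
step 1: 0000110001111
step 2: 0000100001110
step 3: 0000000001100
step 4: 0000000001000
step 5: 0000000000000
step 6: 0000000000000

0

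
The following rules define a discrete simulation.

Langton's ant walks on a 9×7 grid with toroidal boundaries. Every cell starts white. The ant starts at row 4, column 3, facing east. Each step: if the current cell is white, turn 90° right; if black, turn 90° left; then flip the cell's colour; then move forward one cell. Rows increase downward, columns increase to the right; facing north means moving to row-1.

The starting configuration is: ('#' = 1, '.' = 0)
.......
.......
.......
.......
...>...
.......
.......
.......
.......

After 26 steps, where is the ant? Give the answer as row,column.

gen 0: .......
.......
.......
.......
...>...
.......
.......
.......
.......
gen 1: .......
.......
.......
.......
...#...
...v...
.......
.......
.......
gen 2: .......
.......
.......
.......
...#...
..<#...
.......
.......
.......
gen 3: .......
.......
.......
.......
..^#...
..##...
.......
.......
.......
gen 4: .......
.......
.......
.......
..#>...
..##...
.......
.......
.......
gen 5: .......
.......
.......
...^...
..#....
..##...
.......
.......
.......
gen 6: .......
.......
.......
...#>..
..#....
..##...
.......
.......
.......
gen 7: .......
.......
.......
...##..
..#.v..
..##...
.......
.......
.......
gen 8: .......
.......
.......
...##..
..#<#..
..##...
.......
.......
.......
gen 9: .......
.......
.......
...^#..
..###..
..##...
.......
.......
.......
gen 10: .......
.......
.......
..<.#..
..###..
..##...
.......
.......
.......
gen 11: .......
.......
..^....
..#.#..
..###..
..##...
.......
.......
.......
gen 12: .......
.......
..#>...
..#.#..
..###..
..##...
.......
.......
.......
gen 13: .......
.......
..##...
..#v#..
..###..
..##...
.......
.......
.......
gen 14: .......
.......
..##...
..<##..
..###..
..##...
.......
.......
.......
gen 15: .......
.......
..##...
...##..
..v##..
..##...
.......
.......
.......
gen 16: .......
.......
..##...
...##..
...>#..
..##...
.......
.......
.......
gen 17: .......
.......
..##...
...^#..
....#..
..##...
.......
.......
.......
gen 18: .......
.......
..##...
..<.#..
....#..
..##...
.......
.......
.......
gen 19: .......
.......
..^#...
..#.#..
....#..
..##...
.......
.......
.......
gen 20: .......
.......
.<.#...
..#.#..
....#..
..##...
.......
.......
.......
gen 21: .......
.^.....
.#.#...
..#.#..
....#..
..##...
.......
.......
.......
gen 22: .......
.#>....
.#.#...
..#.#..
....#..
..##...
.......
.......
.......
gen 23: .......
.##....
.#v#...
..#.#..
....#..
..##...
.......
.......
.......
gen 24: .......
.##....
.<##...
..#.#..
....#..
..##...
.......
.......
.......
gen 25: .......
.##....
..##...
.v#.#..
....#..
..##...
.......
.......
.......
gen 26: .......
.##....
..##...
<##.#..
....#..
..##...
.......
.......
.......

3,0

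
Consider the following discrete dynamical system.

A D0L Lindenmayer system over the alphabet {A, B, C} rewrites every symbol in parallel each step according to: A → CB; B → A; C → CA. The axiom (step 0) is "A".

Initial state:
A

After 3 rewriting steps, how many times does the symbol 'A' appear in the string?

1

t=0: A
t=1: CB
t=2: CAA
t=3: CACBCB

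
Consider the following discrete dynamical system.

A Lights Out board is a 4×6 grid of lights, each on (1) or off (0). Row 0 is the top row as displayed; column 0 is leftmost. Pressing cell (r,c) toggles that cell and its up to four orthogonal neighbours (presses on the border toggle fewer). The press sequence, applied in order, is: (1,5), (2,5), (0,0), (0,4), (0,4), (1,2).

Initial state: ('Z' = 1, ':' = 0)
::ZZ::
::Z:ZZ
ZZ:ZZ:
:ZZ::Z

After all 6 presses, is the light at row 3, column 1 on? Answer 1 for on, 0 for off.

t=0: ::ZZ::
::Z:ZZ
ZZ:ZZ:
:ZZ::Z
t=1: ::ZZ:Z
::Z:::
ZZ:ZZZ
:ZZ::Z
t=2: ::ZZ:Z
::Z::Z
ZZ:Z::
:ZZ:::
t=3: ZZZZ:Z
Z:Z::Z
ZZ:Z::
:ZZ:::
t=4: ZZZ:Z:
Z:Z:ZZ
ZZ:Z::
:ZZ:::
t=5: ZZZZ:Z
Z:Z::Z
ZZ:Z::
:ZZ:::
t=6: ZZ:Z:Z
ZZ:Z:Z
ZZZZ::
:ZZ:::

1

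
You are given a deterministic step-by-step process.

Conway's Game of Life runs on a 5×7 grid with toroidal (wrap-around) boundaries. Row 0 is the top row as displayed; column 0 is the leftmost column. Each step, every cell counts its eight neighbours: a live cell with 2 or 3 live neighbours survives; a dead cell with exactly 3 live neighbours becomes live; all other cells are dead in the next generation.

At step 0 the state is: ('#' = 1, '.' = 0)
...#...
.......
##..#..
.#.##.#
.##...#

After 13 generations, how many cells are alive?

gen 0: ...#...
.......
##..#..
.#.##.#
.##...#
gen 1: ..#....
.......
######.
...##.#
.#..##.
gen 2: .......
....#..
###..##
......#
..#.##.
gen 3: ...###.
##...##
##...##
..###..
.....#.
gen 4: #......
.##....
...#...
#####..
..#..#.
gen 5: ..#....
.##....
#...#..
.#..#..
#.#.#.#
gen 6: #.#....
.###...
#.##...
.#..#.#
#.#..#.
gen 7: #.....#
#......
#...#..
....###
#.##.#.
gen 8: #......
##.....
#...#..
##.....
##.#...
gen 9: ..#...#
##....#
......#
..#...#
..#...#
gen 10: ..#..##
.#...##
.#...##
#....##
####.##
gen 11: ...#...
.##.#..
.#..#..
.......
..##...
gen 12: .#..#..
.##.#..
.###...
..##...
..##...
gen 13: .#..#..
#...#..
....#..
....#..
.#..#..

8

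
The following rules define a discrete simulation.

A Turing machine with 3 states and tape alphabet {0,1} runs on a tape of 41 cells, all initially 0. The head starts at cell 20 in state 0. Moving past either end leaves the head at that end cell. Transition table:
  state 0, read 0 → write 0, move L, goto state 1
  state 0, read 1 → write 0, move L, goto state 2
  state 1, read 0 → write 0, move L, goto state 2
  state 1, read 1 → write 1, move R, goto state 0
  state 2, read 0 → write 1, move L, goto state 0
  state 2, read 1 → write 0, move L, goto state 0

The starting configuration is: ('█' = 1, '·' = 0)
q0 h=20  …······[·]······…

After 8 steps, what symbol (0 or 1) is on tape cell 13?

t=0: q0 h=20  …······[·]······…
t=1: q1 h=19  …······[·]······…
t=2: q2 h=18  …······[·]······…
t=3: q0 h=17  …······[·]█·····…
t=4: q1 h=16  …······[·]·█····…
t=5: q2 h=15  …······[·]··█···…
t=6: q0 h=14  …······[·]█··█··…
t=7: q1 h=13  …······[·]·█··█·…
t=8: q2 h=12  …······[·]··█··█…

0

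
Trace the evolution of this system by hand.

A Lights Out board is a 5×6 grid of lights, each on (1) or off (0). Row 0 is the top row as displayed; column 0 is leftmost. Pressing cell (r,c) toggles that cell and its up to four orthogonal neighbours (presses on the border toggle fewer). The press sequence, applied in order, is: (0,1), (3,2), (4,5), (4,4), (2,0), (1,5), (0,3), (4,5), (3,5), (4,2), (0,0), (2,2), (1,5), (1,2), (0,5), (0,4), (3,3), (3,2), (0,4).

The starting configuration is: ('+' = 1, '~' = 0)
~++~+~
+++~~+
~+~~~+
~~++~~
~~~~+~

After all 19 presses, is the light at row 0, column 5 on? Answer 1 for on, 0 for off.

[0] ~++~+~
+++~~+
~+~~~+
~~++~~
~~~~+~
[1] +~~~+~
+~+~~+
~+~~~+
~~++~~
~~~~+~
[2] +~~~+~
+~+~~+
~++~~+
~+~~~~
~~+~+~
[3] +~~~+~
+~+~~+
~++~~+
~+~~~+
~~+~~+
[4] +~~~+~
+~+~~+
~++~~+
~+~~++
~~+++~
[5] +~~~+~
~~+~~+
+~+~~+
++~~++
~~+++~
[6] +~~~++
~~+~+~
+~+~~~
++~~++
~~+++~
[7] +~++~+
~~+++~
+~+~~~
++~~++
~~+++~
[8] +~++~+
~~+++~
+~+~~~
++~~+~
~~++~+
[9] +~++~+
~~+++~
+~+~~+
++~~~+
~~++~~
[10] +~++~+
~~+++~
+~+~~+
+++~~+
~+~~~~
[11] ~+++~+
+~+++~
+~+~~+
+++~~+
~+~~~~
[12] ~+++~+
+~~++~
++~+~+
++~~~+
~+~~~~
[13] ~+++~~
+~~+~+
++~+~~
++~~~+
~+~~~~
[14] ~+~+~~
+++~~+
++++~~
++~~~+
~+~~~~
[15] ~+~+++
+++~~~
++++~~
++~~~+
~+~~~~
[16] ~+~~~~
+++~+~
++++~~
++~~~+
~+~~~~
[17] ~+~~~~
+++~+~
+++~~~
++++++
~+~+~~
[18] ~+~~~~
+++~+~
++~~~~
+~~~++
~+++~~
[19] ~+~+++
+++~~~
++~~~~
+~~~++
~+++~~

1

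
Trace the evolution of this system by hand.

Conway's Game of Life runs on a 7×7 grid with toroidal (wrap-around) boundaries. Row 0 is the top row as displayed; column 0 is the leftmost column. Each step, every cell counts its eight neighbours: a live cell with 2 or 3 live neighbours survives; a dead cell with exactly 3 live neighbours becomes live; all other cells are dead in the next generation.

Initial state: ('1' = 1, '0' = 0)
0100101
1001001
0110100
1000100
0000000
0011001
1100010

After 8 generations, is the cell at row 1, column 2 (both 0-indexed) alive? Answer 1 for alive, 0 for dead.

0

gen 0: 0100101
1001001
0110100
1000100
0000000
0011001
1100010
gen 1: 0110100
0001101
0110111
0101000
0001000
1110001
0101110
gen 2: 1100000
0000001
0100001
1101010
0001000
1100011
0000111
gen 3: 1000000
0100001
0110011
1100101
0000010
1000000
0000100
gen 4: 1000000
0110011
0010000
0110100
0100010
0000000
0000000
gen 5: 1100001
1110001
1000010
0111000
0110000
0000000
0000000
gen 6: 0010001
0010010
0001000
1001000
0101000
0000000
1000000
gen 7: 0100001
0011000
0011100
0001100
0010000
0000000
0000000
gen 8: 0010000
0100100
0000000
0000100
0001000
0000000
0000000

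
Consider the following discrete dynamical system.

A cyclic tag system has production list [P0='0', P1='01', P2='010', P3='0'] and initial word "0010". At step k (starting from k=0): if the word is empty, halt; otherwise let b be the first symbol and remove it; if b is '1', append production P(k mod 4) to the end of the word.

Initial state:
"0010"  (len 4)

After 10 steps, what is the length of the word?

step 0: "0010"  (len 4)
step 1: "010"  (len 3)
step 2: "10"  (len 2)
step 3: "0010"  (len 4)
step 4: "010"  (len 3)
step 5: "10"  (len 2)
step 6: "001"  (len 3)
step 7: "01"  (len 2)
step 8: "1"  (len 1)
step 9: "0"  (len 1)
step 10: (halted — word empty)

0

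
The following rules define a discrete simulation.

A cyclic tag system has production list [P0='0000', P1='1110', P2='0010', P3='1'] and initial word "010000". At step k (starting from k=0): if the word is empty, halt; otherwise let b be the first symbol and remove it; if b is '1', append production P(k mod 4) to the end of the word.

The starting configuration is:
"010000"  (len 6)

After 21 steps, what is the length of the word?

gen 0: "010000"  (len 6)
gen 1: "10000"  (len 5)
gen 2: "00001110"  (len 8)
gen 3: "0001110"  (len 7)
gen 4: "001110"  (len 6)
gen 5: "01110"  (len 5)
gen 6: "1110"  (len 4)
gen 7: "1100010"  (len 7)
gen 8: "1000101"  (len 7)
gen 9: "0001010000"  (len 10)
gen 10: "001010000"  (len 9)
gen 11: "01010000"  (len 8)
gen 12: "1010000"  (len 7)
gen 13: "0100000000"  (len 10)
gen 14: "100000000"  (len 9)
gen 15: "000000000010"  (len 12)
gen 16: "00000000010"  (len 11)
gen 17: "0000000010"  (len 10)
gen 18: "000000010"  (len 9)
gen 19: "00000010"  (len 8)
gen 20: "0000010"  (len 7)
gen 21: "000010"  (len 6)

6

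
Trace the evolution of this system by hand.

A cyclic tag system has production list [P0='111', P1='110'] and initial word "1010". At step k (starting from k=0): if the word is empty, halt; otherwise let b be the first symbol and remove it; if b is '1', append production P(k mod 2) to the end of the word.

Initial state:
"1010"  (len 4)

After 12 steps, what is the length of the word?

t=0: "1010"  (len 4)
t=1: "010111"  (len 6)
t=2: "10111"  (len 5)
t=3: "0111111"  (len 7)
t=4: "111111"  (len 6)
t=5: "11111111"  (len 8)
t=6: "1111111110"  (len 10)
t=7: "111111110111"  (len 12)
t=8: "11111110111110"  (len 14)
t=9: "1111110111110111"  (len 16)
t=10: "111110111110111110"  (len 18)
t=11: "11110111110111110111"  (len 20)
t=12: "1110111110111110111110"  (len 22)

22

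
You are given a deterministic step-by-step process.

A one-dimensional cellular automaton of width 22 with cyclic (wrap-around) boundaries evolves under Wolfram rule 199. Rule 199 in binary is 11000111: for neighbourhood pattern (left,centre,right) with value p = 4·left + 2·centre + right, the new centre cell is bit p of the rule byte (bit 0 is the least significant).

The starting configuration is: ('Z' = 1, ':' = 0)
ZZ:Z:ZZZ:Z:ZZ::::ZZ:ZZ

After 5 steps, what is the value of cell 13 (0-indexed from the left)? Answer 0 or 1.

0

k=0  ZZ:Z:ZZZ:Z:ZZ::::ZZ:ZZ
k=1  ZZ:Z::ZZ:Z::Z:ZZZ:Z::Z
k=2  ZZ:Z:Z:Z:Z:ZZ::ZZ:Z:Z:
k=3  :Z:Z:Z:Z:Z::Z:Z:Z:Z:Z:
k=4  ZZ:Z:Z:Z:Z:ZZ:Z:Z:Z:Z:
k=5  :Z:Z:Z:Z:Z::Z:Z:Z:Z:Z:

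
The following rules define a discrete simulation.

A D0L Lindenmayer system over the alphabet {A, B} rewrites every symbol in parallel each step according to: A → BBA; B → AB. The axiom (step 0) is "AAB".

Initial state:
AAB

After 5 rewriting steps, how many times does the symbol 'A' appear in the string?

0) AAB
1) BBABBAAB
2) ABABBBAABABBBABBAAB
3) BBAABBBAABABABBBABBAABBBAABABABBBAABABBBABBAAB
4) ABABBBABBAABABABBBABBAABBBAABBBAABABABBBAABABBBABBAABABABBBABBAABBBAABBBAABABABBBABBAABBBAABABABBBAABABBBABBAAB
5) BBAABBBAABABABBBAABABBBABBAABBBAABBBAABABABBBAABABBBABBAAB…ABABBBABBAABBBAABBBAABABABBBABBAABBBAABABABBBAABABBBABBAAB  (len 268)

111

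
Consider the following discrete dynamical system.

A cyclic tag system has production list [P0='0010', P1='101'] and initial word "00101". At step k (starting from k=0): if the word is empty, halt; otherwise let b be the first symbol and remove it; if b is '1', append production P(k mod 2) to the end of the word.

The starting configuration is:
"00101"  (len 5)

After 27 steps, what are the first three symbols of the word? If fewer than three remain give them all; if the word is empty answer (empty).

t=0: "00101"  (len 5)
t=1: "0101"  (len 4)
t=2: "101"  (len 3)
t=3: "010010"  (len 6)
t=4: "10010"  (len 5)
t=5: "00100010"  (len 8)
t=6: "0100010"  (len 7)
t=7: "100010"  (len 6)
t=8: "00010101"  (len 8)
t=9: "0010101"  (len 7)
t=10: "010101"  (len 6)
t=11: "10101"  (len 5)
t=12: "0101101"  (len 7)
t=13: "101101"  (len 6)
t=14: "01101101"  (len 8)
t=15: "1101101"  (len 7)
t=16: "101101101"  (len 9)
t=17: "011011010010"  (len 12)
t=18: "11011010010"  (len 11)
t=19: "10110100100010"  (len 14)
t=20: "0110100100010101"  (len 16)
t=21: "110100100010101"  (len 15)
t=22: "10100100010101101"  (len 17)
t=23: "01001000101011010010"  (len 20)
t=24: "1001000101011010010"  (len 19)
t=25: "0010001010110100100010"  (len 22)
t=26: "010001010110100100010"  (len 21)
t=27: "10001010110100100010"  (len 20)

100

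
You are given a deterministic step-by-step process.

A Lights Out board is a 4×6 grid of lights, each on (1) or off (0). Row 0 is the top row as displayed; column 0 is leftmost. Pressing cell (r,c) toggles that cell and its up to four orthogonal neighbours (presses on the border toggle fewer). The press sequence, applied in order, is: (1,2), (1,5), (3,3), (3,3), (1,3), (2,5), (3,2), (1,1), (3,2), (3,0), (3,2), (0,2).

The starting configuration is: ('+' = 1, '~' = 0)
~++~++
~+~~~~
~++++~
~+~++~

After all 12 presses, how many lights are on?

12

step 0: ~++~++
~+~~~~
~++++~
~+~++~
step 1: ~+~~++
~~++~~
~+~++~
~+~++~
step 2: ~+~~+~
~~++++
~+~+++
~+~++~
step 3: ~+~~+~
~~++++
~+~~++
~++~~~
step 4: ~+~~+~
~~++++
~+~+++
~+~++~
step 5: ~+~++~
~~~~~+
~+~~++
~+~++~
step 6: ~+~++~
~~~~~~
~+~~~~
~+~+++
step 7: ~+~++~
~~~~~~
~++~~~
~~+~++
step 8: ~~~++~
+++~~~
~~+~~~
~~+~++
step 9: ~~~++~
+++~~~
~~~~~~
~+~+++
step 10: ~~~++~
+++~~~
+~~~~~
+~~+++
step 11: ~~~++~
+++~~~
+~+~~~
+++~++
step 12: ~++~+~
++~~~~
+~+~~~
+++~++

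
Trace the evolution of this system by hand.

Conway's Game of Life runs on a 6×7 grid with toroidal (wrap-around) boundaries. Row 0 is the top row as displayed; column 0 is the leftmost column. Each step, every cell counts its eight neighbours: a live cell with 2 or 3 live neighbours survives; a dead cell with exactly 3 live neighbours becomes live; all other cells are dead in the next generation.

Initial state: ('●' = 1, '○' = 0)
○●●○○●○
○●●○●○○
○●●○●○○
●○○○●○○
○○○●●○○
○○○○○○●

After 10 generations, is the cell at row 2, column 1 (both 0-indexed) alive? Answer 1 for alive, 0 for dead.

0

[0] ○●●○○●○
○●●○●○○
○●●○●○○
●○○○●○○
○○○●●○○
○○○○○○●
[1] ●●●●○●○
●○○○●●○
●○●○●●○
○●●○●●○
○○○●●●○
○○●●●●○
[2] ●○○○○○○
●○○○○○○
●○●○○○○
○●●○○○○
○●○○○○●
○○○○○○○
[3] ○○○○○○○
●○○○○○●
●○●○○○○
○○●○○○○
●●●○○○○
●○○○○○○
[4] ●○○○○○●
●●○○○○●
●○○○○○●
●○●●○○○
●○●○○○○
●○○○○○○
[5] ○○○○○○○
○●○○○●○
○○●○○○○
●○●●○○○
●○●●○○●
●○○○○○○
[6] ○○○○○○○
○○○○○○○
○○●●○○○
●○○○○○●
●○●●○○●
●●○○○○●
[7] ●○○○○○○
○○○○○○○
○○○○○○○
●○○○○○●
○○●○○●○
○●●○○○●
[8] ●●○○○○○
○○○○○○○
○○○○○○○
○○○○○○●
○○●○○●○
●●●○○○●
[9] ○○●○○○●
○○○○○○○
○○○○○○○
○○○○○○○
○○●○○●○
○○●○○○●
[10] ○○○○○○○
○○○○○○○
○○○○○○○
○○○○○○○
○○○○○○○
○●●●○●●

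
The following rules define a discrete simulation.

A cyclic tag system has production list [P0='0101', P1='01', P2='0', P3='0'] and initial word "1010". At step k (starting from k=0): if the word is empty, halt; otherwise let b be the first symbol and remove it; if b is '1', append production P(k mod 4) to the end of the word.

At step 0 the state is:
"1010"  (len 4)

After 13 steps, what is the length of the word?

0

0) "1010"  (len 4)
1) "0100101"  (len 7)
2) "100101"  (len 6)
3) "001010"  (len 6)
4) "01010"  (len 5)
5) "1010"  (len 4)
6) "01001"  (len 5)
7) "1001"  (len 4)
8) "0010"  (len 4)
9) "010"  (len 3)
10) "10"  (len 2)
11) "00"  (len 2)
12) "0"  (len 1)
13) (halted — word empty)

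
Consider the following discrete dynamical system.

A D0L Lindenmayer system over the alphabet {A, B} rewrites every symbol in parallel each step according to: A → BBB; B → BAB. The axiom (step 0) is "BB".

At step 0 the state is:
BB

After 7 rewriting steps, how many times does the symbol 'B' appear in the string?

3280

0) BB
1) BABBAB
2) BABBBBBABBABBBBBAB
3) BABBBBBABBABBABBABBABBBBBABBABBBBBABBABBABBABBABBBBBAB
4) BABBBBBABBABBABBABBABBBBBABBABBBBBABBABBBBBABBABBBBBABBABB…BBABBABBBBBABBABBBBBABBABBBBBABBABBBBBABBABBABBABBABBBBBAB  (len 162)
5) BABBBBBABBABBABBABBABBBBBABBABBBBBABBABBBBBABBABBBBBABBABB…BBABBABBBBBABBABBBBBABBABBBBBABBABBBBBABBABBABBABBABBBBBAB  (len 486)
6) BABBBBBABBABBABBABBABBBBBABBABBBBBABBABBBBBABBABBBBBABBABB…BBABBABBBBBABBABBBBBABBABBBBBABBABBBBBABBABBABBABBABBBBBAB  (len 1458)
7) BABBBBBABBABBABBABBABBBBBABBABBBBBABBABBBBBABBABBBBBABBABB…BBABBABBBBBABBABBBBBABBABBBBBABBABBBBBABBABBABBABBABBBBBAB  (len 4374)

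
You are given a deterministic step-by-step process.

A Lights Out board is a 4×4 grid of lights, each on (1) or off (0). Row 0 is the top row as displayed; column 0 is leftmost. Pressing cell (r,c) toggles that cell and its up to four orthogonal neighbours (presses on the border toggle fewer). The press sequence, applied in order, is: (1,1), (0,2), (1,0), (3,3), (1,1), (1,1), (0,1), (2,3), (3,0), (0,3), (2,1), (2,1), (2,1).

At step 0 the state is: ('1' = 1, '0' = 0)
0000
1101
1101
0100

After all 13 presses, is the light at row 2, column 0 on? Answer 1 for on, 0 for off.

k=0  0000
1101
1101
0100
k=1  0100
0011
1001
0100
k=2  0011
0001
1001
0100
k=3  1011
1101
0001
0100
k=4  1011
1101
0000
0111
k=5  1111
0011
0100
0111
k=6  1011
1101
0000
0111
k=7  0101
1001
0000
0111
k=8  0101
1000
0011
0110
k=9  0101
1000
1011
1010
k=10  0110
1001
1011
1010
k=11  0110
1101
0101
1110
k=12  0110
1001
1011
1010
k=13  0110
1101
0101
1110

0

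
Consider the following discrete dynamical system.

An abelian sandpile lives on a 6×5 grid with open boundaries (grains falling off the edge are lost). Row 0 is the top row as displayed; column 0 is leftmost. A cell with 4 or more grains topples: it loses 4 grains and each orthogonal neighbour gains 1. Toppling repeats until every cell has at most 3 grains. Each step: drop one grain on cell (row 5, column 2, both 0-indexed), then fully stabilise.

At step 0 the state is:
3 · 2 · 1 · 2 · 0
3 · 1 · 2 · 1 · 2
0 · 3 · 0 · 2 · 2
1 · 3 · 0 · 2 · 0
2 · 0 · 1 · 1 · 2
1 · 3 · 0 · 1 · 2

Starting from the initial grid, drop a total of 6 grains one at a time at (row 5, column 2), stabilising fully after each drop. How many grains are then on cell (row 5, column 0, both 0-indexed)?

0) 3 · 2 · 1 · 2 · 0
3 · 1 · 2 · 1 · 2
0 · 3 · 0 · 2 · 2
1 · 3 · 0 · 2 · 0
2 · 0 · 1 · 1 · 2
1 · 3 · 0 · 1 · 2
1) 3 · 2 · 1 · 2 · 0
3 · 1 · 2 · 1 · 2
0 · 3 · 0 · 2 · 2
1 · 3 · 0 · 2 · 0
2 · 0 · 1 · 1 · 2
1 · 3 · 1 · 1 · 2
2) 3 · 2 · 1 · 2 · 0
3 · 1 · 2 · 1 · 2
0 · 3 · 0 · 2 · 2
1 · 3 · 0 · 2 · 0
2 · 0 · 1 · 1 · 2
1 · 3 · 2 · 1 · 2
3) 3 · 2 · 1 · 2 · 0
3 · 1 · 2 · 1 · 2
0 · 3 · 0 · 2 · 2
1 · 3 · 0 · 2 · 0
2 · 0 · 1 · 1 · 2
1 · 3 · 3 · 1 · 2
4) 3 · 2 · 1 · 2 · 0
3 · 1 · 2 · 1 · 2
0 · 3 · 0 · 2 · 2
1 · 3 · 0 · 2 · 0
2 · 1 · 2 · 1 · 2
2 · 0 · 1 · 2 · 2
5) 3 · 2 · 1 · 2 · 0
3 · 1 · 2 · 1 · 2
0 · 3 · 0 · 2 · 2
1 · 3 · 0 · 2 · 0
2 · 1 · 2 · 1 · 2
2 · 0 · 2 · 2 · 2
6) 3 · 2 · 1 · 2 · 0
3 · 1 · 2 · 1 · 2
0 · 3 · 0 · 2 · 2
1 · 3 · 0 · 2 · 0
2 · 1 · 2 · 1 · 2
2 · 0 · 3 · 2 · 2

2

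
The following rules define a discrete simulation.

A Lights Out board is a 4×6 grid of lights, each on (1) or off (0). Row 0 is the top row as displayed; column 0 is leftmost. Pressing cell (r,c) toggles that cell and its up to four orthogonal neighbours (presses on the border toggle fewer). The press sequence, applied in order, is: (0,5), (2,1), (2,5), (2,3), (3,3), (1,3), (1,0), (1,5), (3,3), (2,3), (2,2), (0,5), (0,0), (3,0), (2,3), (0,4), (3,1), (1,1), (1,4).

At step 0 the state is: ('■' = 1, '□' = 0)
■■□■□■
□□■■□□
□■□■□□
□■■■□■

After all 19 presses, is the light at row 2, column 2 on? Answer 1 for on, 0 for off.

[0] ■■□■□■
□□■■□□
□■□■□□
□■■■□■
[1] ■■□■■□
□□■■□■
□■□■□□
□■■■□■
[2] ■■□■■□
□■■■□■
■□■■□□
□□■■□■
[3] ■■□■■□
□■■■□□
■□■■■■
□□■■□□
[4] ■■□■■□
□■■□□□
■□□□□■
□□■□□□
[5] ■■□■■□
□■■□□□
■□□■□■
□□□■■□
[6] ■■□□■□
□■□■■□
■□□□□■
□□□■■□
[7] □■□□■□
■□□■■□
□□□□□■
□□□■■□
[8] □■□□■■
■□□■□■
□□□□□□
□□□■■□
[9] □■□□■■
■□□■□■
□□□■□□
□□■□□□
[10] □■□□■■
■□□□□■
□□■□■□
□□■■□□
[11] □■□□■■
■□■□□■
□■□■■□
□□□■□□
[12] □■□□□□
■□■□□□
□■□■■□
□□□■□□
[13] ■□□□□□
□□■□□□
□■□■■□
□□□■□□
[14] ■□□□□□
□□■□□□
■■□■■□
■■□■□□
[15] ■□□□□□
□□■■□□
■■■□□□
■■□□□□
[16] ■□□■■■
□□■■■□
■■■□□□
■■□□□□
[17] ■□□■■■
□□■■■□
■□■□□□
□□■□□□
[18] ■■□■■■
■■□■■□
■■■□□□
□□■□□□
[19] ■■□■□■
■■□□□■
■■■□■□
□□■□□□

1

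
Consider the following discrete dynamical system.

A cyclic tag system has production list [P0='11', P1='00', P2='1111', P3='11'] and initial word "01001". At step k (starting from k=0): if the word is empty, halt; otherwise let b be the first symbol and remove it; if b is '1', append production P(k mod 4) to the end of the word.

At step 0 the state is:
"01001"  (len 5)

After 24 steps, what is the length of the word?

gen 0: "01001"  (len 5)
gen 1: "1001"  (len 4)
gen 2: "00100"  (len 5)
gen 3: "0100"  (len 4)
gen 4: "100"  (len 3)
gen 5: "0011"  (len 4)
gen 6: "011"  (len 3)
gen 7: "11"  (len 2)
gen 8: "111"  (len 3)
gen 9: "1111"  (len 4)
gen 10: "11100"  (len 5)
gen 11: "11001111"  (len 8)
gen 12: "100111111"  (len 9)
gen 13: "0011111111"  (len 10)
gen 14: "011111111"  (len 9)
gen 15: "11111111"  (len 8)
gen 16: "111111111"  (len 9)
gen 17: "1111111111"  (len 10)
gen 18: "11111111100"  (len 11)
gen 19: "11111111001111"  (len 14)
gen 20: "111111100111111"  (len 15)
gen 21: "1111110011111111"  (len 16)
gen 22: "11111001111111100"  (len 17)
gen 23: "11110011111111001111"  (len 20)
gen 24: "111001111111100111111"  (len 21)

21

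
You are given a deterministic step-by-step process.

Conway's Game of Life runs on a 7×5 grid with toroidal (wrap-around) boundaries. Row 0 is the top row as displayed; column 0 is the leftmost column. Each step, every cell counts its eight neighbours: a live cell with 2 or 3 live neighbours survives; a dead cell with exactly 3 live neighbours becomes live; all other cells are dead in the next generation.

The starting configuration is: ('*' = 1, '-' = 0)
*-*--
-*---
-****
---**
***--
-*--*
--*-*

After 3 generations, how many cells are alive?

t=0: *-*--
-*---
-****
---**
***--
-*--*
--*-*
t=1: *-**-
----*
-*--*
-----
-**--
----*
--*-*
t=2: ***--
-**-*
*----
***--
-----
***--
***-*
t=3: -----
--***
---**
**---
-----
--***
----*

11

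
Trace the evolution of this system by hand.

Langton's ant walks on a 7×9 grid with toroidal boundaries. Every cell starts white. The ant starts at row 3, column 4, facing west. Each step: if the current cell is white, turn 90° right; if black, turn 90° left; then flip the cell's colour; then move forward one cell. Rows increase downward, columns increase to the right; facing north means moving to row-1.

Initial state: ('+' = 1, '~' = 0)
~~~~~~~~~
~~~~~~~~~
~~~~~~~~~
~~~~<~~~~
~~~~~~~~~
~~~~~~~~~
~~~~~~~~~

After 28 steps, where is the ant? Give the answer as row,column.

gen 0: ~~~~~~~~~
~~~~~~~~~
~~~~~~~~~
~~~~<~~~~
~~~~~~~~~
~~~~~~~~~
~~~~~~~~~
gen 1: ~~~~~~~~~
~~~~~~~~~
~~~~^~~~~
~~~~+~~~~
~~~~~~~~~
~~~~~~~~~
~~~~~~~~~
gen 2: ~~~~~~~~~
~~~~~~~~~
~~~~+>~~~
~~~~+~~~~
~~~~~~~~~
~~~~~~~~~
~~~~~~~~~
gen 3: ~~~~~~~~~
~~~~~~~~~
~~~~++~~~
~~~~+v~~~
~~~~~~~~~
~~~~~~~~~
~~~~~~~~~
gen 4: ~~~~~~~~~
~~~~~~~~~
~~~~++~~~
~~~~<+~~~
~~~~~~~~~
~~~~~~~~~
~~~~~~~~~
gen 5: ~~~~~~~~~
~~~~~~~~~
~~~~++~~~
~~~~~+~~~
~~~~v~~~~
~~~~~~~~~
~~~~~~~~~
gen 6: ~~~~~~~~~
~~~~~~~~~
~~~~++~~~
~~~~~+~~~
~~~<+~~~~
~~~~~~~~~
~~~~~~~~~
gen 7: ~~~~~~~~~
~~~~~~~~~
~~~~++~~~
~~~^~+~~~
~~~++~~~~
~~~~~~~~~
~~~~~~~~~
gen 8: ~~~~~~~~~
~~~~~~~~~
~~~~++~~~
~~~+>+~~~
~~~++~~~~
~~~~~~~~~
~~~~~~~~~
gen 9: ~~~~~~~~~
~~~~~~~~~
~~~~++~~~
~~~+++~~~
~~~+v~~~~
~~~~~~~~~
~~~~~~~~~
gen 10: ~~~~~~~~~
~~~~~~~~~
~~~~++~~~
~~~+++~~~
~~~+~>~~~
~~~~~~~~~
~~~~~~~~~
gen 11: ~~~~~~~~~
~~~~~~~~~
~~~~++~~~
~~~+++~~~
~~~+~+~~~
~~~~~v~~~
~~~~~~~~~
gen 12: ~~~~~~~~~
~~~~~~~~~
~~~~++~~~
~~~+++~~~
~~~+~+~~~
~~~~<+~~~
~~~~~~~~~
gen 13: ~~~~~~~~~
~~~~~~~~~
~~~~++~~~
~~~+++~~~
~~~+^+~~~
~~~~++~~~
~~~~~~~~~
gen 14: ~~~~~~~~~
~~~~~~~~~
~~~~++~~~
~~~+++~~~
~~~++>~~~
~~~~++~~~
~~~~~~~~~
gen 15: ~~~~~~~~~
~~~~~~~~~
~~~~++~~~
~~~++^~~~
~~~++~~~~
~~~~++~~~
~~~~~~~~~
gen 16: ~~~~~~~~~
~~~~~~~~~
~~~~++~~~
~~~+<~~~~
~~~++~~~~
~~~~++~~~
~~~~~~~~~
gen 17: ~~~~~~~~~
~~~~~~~~~
~~~~++~~~
~~~+~~~~~
~~~+v~~~~
~~~~++~~~
~~~~~~~~~
gen 18: ~~~~~~~~~
~~~~~~~~~
~~~~++~~~
~~~+~~~~~
~~~+~>~~~
~~~~++~~~
~~~~~~~~~
gen 19: ~~~~~~~~~
~~~~~~~~~
~~~~++~~~
~~~+~~~~~
~~~+~+~~~
~~~~+v~~~
~~~~~~~~~
gen 20: ~~~~~~~~~
~~~~~~~~~
~~~~++~~~
~~~+~~~~~
~~~+~+~~~
~~~~+~>~~
~~~~~~~~~
gen 21: ~~~~~~~~~
~~~~~~~~~
~~~~++~~~
~~~+~~~~~
~~~+~+~~~
~~~~+~+~~
~~~~~~v~~
gen 22: ~~~~~~~~~
~~~~~~~~~
~~~~++~~~
~~~+~~~~~
~~~+~+~~~
~~~~+~+~~
~~~~~<+~~
gen 23: ~~~~~~~~~
~~~~~~~~~
~~~~++~~~
~~~+~~~~~
~~~+~+~~~
~~~~+^+~~
~~~~~++~~
gen 24: ~~~~~~~~~
~~~~~~~~~
~~~~++~~~
~~~+~~~~~
~~~+~+~~~
~~~~++>~~
~~~~~++~~
gen 25: ~~~~~~~~~
~~~~~~~~~
~~~~++~~~
~~~+~~~~~
~~~+~+^~~
~~~~++~~~
~~~~~++~~
gen 26: ~~~~~~~~~
~~~~~~~~~
~~~~++~~~
~~~+~~~~~
~~~+~++>~
~~~~++~~~
~~~~~++~~
gen 27: ~~~~~~~~~
~~~~~~~~~
~~~~++~~~
~~~+~~~~~
~~~+~+++~
~~~~++~v~
~~~~~++~~
gen 28: ~~~~~~~~~
~~~~~~~~~
~~~~++~~~
~~~+~~~~~
~~~+~+++~
~~~~++<+~
~~~~~++~~

5,6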